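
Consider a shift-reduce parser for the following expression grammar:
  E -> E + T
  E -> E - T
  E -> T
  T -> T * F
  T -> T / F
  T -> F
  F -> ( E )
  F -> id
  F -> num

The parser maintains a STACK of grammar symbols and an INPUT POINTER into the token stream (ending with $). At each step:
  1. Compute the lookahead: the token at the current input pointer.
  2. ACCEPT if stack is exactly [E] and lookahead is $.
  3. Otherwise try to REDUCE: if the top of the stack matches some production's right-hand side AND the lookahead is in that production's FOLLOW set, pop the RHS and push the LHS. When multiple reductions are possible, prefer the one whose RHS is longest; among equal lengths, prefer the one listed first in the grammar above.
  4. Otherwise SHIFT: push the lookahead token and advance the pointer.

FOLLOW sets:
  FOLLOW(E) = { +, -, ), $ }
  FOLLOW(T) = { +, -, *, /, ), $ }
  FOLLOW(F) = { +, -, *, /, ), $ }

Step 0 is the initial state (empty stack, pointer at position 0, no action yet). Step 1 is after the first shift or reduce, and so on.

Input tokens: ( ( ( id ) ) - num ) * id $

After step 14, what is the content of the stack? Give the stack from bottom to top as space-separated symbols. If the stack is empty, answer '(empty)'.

Step 1: shift (. Stack=[(] ptr=1 lookahead=( remaining=[( ( id ) ) - num ) * id $]
Step 2: shift (. Stack=[( (] ptr=2 lookahead=( remaining=[( id ) ) - num ) * id $]
Step 3: shift (. Stack=[( ( (] ptr=3 lookahead=id remaining=[id ) ) - num ) * id $]
Step 4: shift id. Stack=[( ( ( id] ptr=4 lookahead=) remaining=[) ) - num ) * id $]
Step 5: reduce F->id. Stack=[( ( ( F] ptr=4 lookahead=) remaining=[) ) - num ) * id $]
Step 6: reduce T->F. Stack=[( ( ( T] ptr=4 lookahead=) remaining=[) ) - num ) * id $]
Step 7: reduce E->T. Stack=[( ( ( E] ptr=4 lookahead=) remaining=[) ) - num ) * id $]
Step 8: shift ). Stack=[( ( ( E )] ptr=5 lookahead=) remaining=[) - num ) * id $]
Step 9: reduce F->( E ). Stack=[( ( F] ptr=5 lookahead=) remaining=[) - num ) * id $]
Step 10: reduce T->F. Stack=[( ( T] ptr=5 lookahead=) remaining=[) - num ) * id $]
Step 11: reduce E->T. Stack=[( ( E] ptr=5 lookahead=) remaining=[) - num ) * id $]
Step 12: shift ). Stack=[( ( E )] ptr=6 lookahead=- remaining=[- num ) * id $]
Step 13: reduce F->( E ). Stack=[( F] ptr=6 lookahead=- remaining=[- num ) * id $]
Step 14: reduce T->F. Stack=[( T] ptr=6 lookahead=- remaining=[- num ) * id $]

Answer: ( T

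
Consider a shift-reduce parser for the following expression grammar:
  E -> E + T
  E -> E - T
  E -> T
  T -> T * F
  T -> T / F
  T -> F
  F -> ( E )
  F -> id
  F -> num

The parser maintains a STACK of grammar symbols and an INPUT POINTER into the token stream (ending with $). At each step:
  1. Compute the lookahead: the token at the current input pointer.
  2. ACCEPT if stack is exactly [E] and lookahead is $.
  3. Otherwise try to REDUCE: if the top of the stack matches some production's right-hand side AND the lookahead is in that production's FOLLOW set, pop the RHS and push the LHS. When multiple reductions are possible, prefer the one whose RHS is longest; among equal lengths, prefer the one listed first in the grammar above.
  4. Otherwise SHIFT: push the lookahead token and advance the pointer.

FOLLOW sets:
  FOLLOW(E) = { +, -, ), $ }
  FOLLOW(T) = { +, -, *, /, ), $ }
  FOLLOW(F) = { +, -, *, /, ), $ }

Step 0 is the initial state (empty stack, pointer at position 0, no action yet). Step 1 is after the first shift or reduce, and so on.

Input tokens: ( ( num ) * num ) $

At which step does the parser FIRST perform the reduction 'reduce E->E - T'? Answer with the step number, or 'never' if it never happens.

Step 1: shift (. Stack=[(] ptr=1 lookahead=( remaining=[( num ) * num ) $]
Step 2: shift (. Stack=[( (] ptr=2 lookahead=num remaining=[num ) * num ) $]
Step 3: shift num. Stack=[( ( num] ptr=3 lookahead=) remaining=[) * num ) $]
Step 4: reduce F->num. Stack=[( ( F] ptr=3 lookahead=) remaining=[) * num ) $]
Step 5: reduce T->F. Stack=[( ( T] ptr=3 lookahead=) remaining=[) * num ) $]
Step 6: reduce E->T. Stack=[( ( E] ptr=3 lookahead=) remaining=[) * num ) $]
Step 7: shift ). Stack=[( ( E )] ptr=4 lookahead=* remaining=[* num ) $]
Step 8: reduce F->( E ). Stack=[( F] ptr=4 lookahead=* remaining=[* num ) $]
Step 9: reduce T->F. Stack=[( T] ptr=4 lookahead=* remaining=[* num ) $]
Step 10: shift *. Stack=[( T *] ptr=5 lookahead=num remaining=[num ) $]
Step 11: shift num. Stack=[( T * num] ptr=6 lookahead=) remaining=[) $]
Step 12: reduce F->num. Stack=[( T * F] ptr=6 lookahead=) remaining=[) $]
Step 13: reduce T->T * F. Stack=[( T] ptr=6 lookahead=) remaining=[) $]
Step 14: reduce E->T. Stack=[( E] ptr=6 lookahead=) remaining=[) $]
Step 15: shift ). Stack=[( E )] ptr=7 lookahead=$ remaining=[$]
Step 16: reduce F->( E ). Stack=[F] ptr=7 lookahead=$ remaining=[$]
Step 17: reduce T->F. Stack=[T] ptr=7 lookahead=$ remaining=[$]
Step 18: reduce E->T. Stack=[E] ptr=7 lookahead=$ remaining=[$]
Step 19: accept. Stack=[E] ptr=7 lookahead=$ remaining=[$]

Answer: never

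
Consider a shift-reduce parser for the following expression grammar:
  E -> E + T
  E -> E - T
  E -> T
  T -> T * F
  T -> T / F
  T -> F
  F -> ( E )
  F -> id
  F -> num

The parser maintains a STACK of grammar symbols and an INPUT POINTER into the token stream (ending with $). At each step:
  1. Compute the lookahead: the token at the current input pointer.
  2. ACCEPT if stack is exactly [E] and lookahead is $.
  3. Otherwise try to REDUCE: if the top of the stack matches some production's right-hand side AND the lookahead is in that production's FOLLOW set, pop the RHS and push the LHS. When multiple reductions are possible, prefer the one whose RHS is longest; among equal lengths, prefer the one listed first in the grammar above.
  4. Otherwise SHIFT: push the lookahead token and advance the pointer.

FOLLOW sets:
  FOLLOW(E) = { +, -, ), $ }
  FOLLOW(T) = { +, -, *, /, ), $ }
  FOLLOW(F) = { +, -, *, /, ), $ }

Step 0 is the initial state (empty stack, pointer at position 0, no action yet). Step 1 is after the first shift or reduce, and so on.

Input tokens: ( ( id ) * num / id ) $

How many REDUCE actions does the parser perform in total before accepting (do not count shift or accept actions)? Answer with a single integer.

Answer: 13

Derivation:
Step 1: shift (. Stack=[(] ptr=1 lookahead=( remaining=[( id ) * num / id ) $]
Step 2: shift (. Stack=[( (] ptr=2 lookahead=id remaining=[id ) * num / id ) $]
Step 3: shift id. Stack=[( ( id] ptr=3 lookahead=) remaining=[) * num / id ) $]
Step 4: reduce F->id. Stack=[( ( F] ptr=3 lookahead=) remaining=[) * num / id ) $]
Step 5: reduce T->F. Stack=[( ( T] ptr=3 lookahead=) remaining=[) * num / id ) $]
Step 6: reduce E->T. Stack=[( ( E] ptr=3 lookahead=) remaining=[) * num / id ) $]
Step 7: shift ). Stack=[( ( E )] ptr=4 lookahead=* remaining=[* num / id ) $]
Step 8: reduce F->( E ). Stack=[( F] ptr=4 lookahead=* remaining=[* num / id ) $]
Step 9: reduce T->F. Stack=[( T] ptr=4 lookahead=* remaining=[* num / id ) $]
Step 10: shift *. Stack=[( T *] ptr=5 lookahead=num remaining=[num / id ) $]
Step 11: shift num. Stack=[( T * num] ptr=6 lookahead=/ remaining=[/ id ) $]
Step 12: reduce F->num. Stack=[( T * F] ptr=6 lookahead=/ remaining=[/ id ) $]
Step 13: reduce T->T * F. Stack=[( T] ptr=6 lookahead=/ remaining=[/ id ) $]
Step 14: shift /. Stack=[( T /] ptr=7 lookahead=id remaining=[id ) $]
Step 15: shift id. Stack=[( T / id] ptr=8 lookahead=) remaining=[) $]
Step 16: reduce F->id. Stack=[( T / F] ptr=8 lookahead=) remaining=[) $]
Step 17: reduce T->T / F. Stack=[( T] ptr=8 lookahead=) remaining=[) $]
Step 18: reduce E->T. Stack=[( E] ptr=8 lookahead=) remaining=[) $]
Step 19: shift ). Stack=[( E )] ptr=9 lookahead=$ remaining=[$]
Step 20: reduce F->( E ). Stack=[F] ptr=9 lookahead=$ remaining=[$]
Step 21: reduce T->F. Stack=[T] ptr=9 lookahead=$ remaining=[$]
Step 22: reduce E->T. Stack=[E] ptr=9 lookahead=$ remaining=[$]
Step 23: accept. Stack=[E] ptr=9 lookahead=$ remaining=[$]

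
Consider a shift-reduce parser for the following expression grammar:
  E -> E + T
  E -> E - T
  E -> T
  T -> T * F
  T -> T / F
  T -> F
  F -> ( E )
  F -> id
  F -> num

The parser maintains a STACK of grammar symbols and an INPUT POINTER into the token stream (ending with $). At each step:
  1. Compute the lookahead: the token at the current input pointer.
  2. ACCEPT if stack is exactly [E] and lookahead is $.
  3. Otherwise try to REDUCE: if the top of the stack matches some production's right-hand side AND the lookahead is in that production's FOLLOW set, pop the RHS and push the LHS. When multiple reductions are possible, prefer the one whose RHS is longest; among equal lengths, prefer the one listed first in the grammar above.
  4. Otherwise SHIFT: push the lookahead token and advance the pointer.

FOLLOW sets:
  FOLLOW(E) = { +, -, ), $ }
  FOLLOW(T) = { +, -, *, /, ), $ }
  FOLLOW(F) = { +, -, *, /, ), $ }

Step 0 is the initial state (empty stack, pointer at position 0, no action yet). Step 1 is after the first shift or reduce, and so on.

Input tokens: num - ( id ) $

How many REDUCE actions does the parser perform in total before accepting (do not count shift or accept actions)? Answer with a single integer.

Step 1: shift num. Stack=[num] ptr=1 lookahead=- remaining=[- ( id ) $]
Step 2: reduce F->num. Stack=[F] ptr=1 lookahead=- remaining=[- ( id ) $]
Step 3: reduce T->F. Stack=[T] ptr=1 lookahead=- remaining=[- ( id ) $]
Step 4: reduce E->T. Stack=[E] ptr=1 lookahead=- remaining=[- ( id ) $]
Step 5: shift -. Stack=[E -] ptr=2 lookahead=( remaining=[( id ) $]
Step 6: shift (. Stack=[E - (] ptr=3 lookahead=id remaining=[id ) $]
Step 7: shift id. Stack=[E - ( id] ptr=4 lookahead=) remaining=[) $]
Step 8: reduce F->id. Stack=[E - ( F] ptr=4 lookahead=) remaining=[) $]
Step 9: reduce T->F. Stack=[E - ( T] ptr=4 lookahead=) remaining=[) $]
Step 10: reduce E->T. Stack=[E - ( E] ptr=4 lookahead=) remaining=[) $]
Step 11: shift ). Stack=[E - ( E )] ptr=5 lookahead=$ remaining=[$]
Step 12: reduce F->( E ). Stack=[E - F] ptr=5 lookahead=$ remaining=[$]
Step 13: reduce T->F. Stack=[E - T] ptr=5 lookahead=$ remaining=[$]
Step 14: reduce E->E - T. Stack=[E] ptr=5 lookahead=$ remaining=[$]
Step 15: accept. Stack=[E] ptr=5 lookahead=$ remaining=[$]

Answer: 9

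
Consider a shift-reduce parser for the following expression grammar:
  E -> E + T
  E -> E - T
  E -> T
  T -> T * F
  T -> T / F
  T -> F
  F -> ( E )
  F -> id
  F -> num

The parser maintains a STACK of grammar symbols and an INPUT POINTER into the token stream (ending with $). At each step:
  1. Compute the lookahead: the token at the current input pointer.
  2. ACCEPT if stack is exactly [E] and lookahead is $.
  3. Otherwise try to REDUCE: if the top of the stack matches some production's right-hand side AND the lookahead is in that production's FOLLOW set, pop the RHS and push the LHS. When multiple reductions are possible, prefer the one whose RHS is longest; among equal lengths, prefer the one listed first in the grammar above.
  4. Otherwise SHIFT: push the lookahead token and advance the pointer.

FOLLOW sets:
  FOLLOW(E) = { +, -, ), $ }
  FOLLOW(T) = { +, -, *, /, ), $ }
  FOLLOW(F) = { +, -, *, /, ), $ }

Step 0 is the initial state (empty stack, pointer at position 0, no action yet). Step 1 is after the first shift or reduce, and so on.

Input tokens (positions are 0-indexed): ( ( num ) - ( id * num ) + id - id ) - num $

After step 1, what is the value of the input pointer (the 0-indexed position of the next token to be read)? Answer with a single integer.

Step 1: shift (. Stack=[(] ptr=1 lookahead=( remaining=[( num ) - ( id * num ) + id - id ) - num $]

Answer: 1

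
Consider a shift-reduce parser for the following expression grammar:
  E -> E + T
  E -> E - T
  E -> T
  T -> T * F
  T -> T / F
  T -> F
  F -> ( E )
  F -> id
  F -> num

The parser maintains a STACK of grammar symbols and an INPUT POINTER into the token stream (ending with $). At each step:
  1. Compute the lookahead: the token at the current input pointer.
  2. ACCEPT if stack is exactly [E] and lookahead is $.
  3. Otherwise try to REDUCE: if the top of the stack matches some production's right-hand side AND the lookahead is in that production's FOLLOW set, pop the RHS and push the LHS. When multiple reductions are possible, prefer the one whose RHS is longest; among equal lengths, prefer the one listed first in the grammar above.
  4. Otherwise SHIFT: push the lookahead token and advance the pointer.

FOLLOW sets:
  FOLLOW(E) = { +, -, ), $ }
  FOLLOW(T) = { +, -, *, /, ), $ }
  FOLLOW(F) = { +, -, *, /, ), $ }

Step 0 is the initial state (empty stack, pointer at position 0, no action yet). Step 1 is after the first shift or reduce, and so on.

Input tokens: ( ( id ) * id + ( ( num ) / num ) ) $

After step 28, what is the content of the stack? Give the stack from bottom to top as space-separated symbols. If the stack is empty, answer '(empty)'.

Answer: ( E + ( T

Derivation:
Step 1: shift (. Stack=[(] ptr=1 lookahead=( remaining=[( id ) * id + ( ( num ) / num ) ) $]
Step 2: shift (. Stack=[( (] ptr=2 lookahead=id remaining=[id ) * id + ( ( num ) / num ) ) $]
Step 3: shift id. Stack=[( ( id] ptr=3 lookahead=) remaining=[) * id + ( ( num ) / num ) ) $]
Step 4: reduce F->id. Stack=[( ( F] ptr=3 lookahead=) remaining=[) * id + ( ( num ) / num ) ) $]
Step 5: reduce T->F. Stack=[( ( T] ptr=3 lookahead=) remaining=[) * id + ( ( num ) / num ) ) $]
Step 6: reduce E->T. Stack=[( ( E] ptr=3 lookahead=) remaining=[) * id + ( ( num ) / num ) ) $]
Step 7: shift ). Stack=[( ( E )] ptr=4 lookahead=* remaining=[* id + ( ( num ) / num ) ) $]
Step 8: reduce F->( E ). Stack=[( F] ptr=4 lookahead=* remaining=[* id + ( ( num ) / num ) ) $]
Step 9: reduce T->F. Stack=[( T] ptr=4 lookahead=* remaining=[* id + ( ( num ) / num ) ) $]
Step 10: shift *. Stack=[( T *] ptr=5 lookahead=id remaining=[id + ( ( num ) / num ) ) $]
Step 11: shift id. Stack=[( T * id] ptr=6 lookahead=+ remaining=[+ ( ( num ) / num ) ) $]
Step 12: reduce F->id. Stack=[( T * F] ptr=6 lookahead=+ remaining=[+ ( ( num ) / num ) ) $]
Step 13: reduce T->T * F. Stack=[( T] ptr=6 lookahead=+ remaining=[+ ( ( num ) / num ) ) $]
Step 14: reduce E->T. Stack=[( E] ptr=6 lookahead=+ remaining=[+ ( ( num ) / num ) ) $]
Step 15: shift +. Stack=[( E +] ptr=7 lookahead=( remaining=[( ( num ) / num ) ) $]
Step 16: shift (. Stack=[( E + (] ptr=8 lookahead=( remaining=[( num ) / num ) ) $]
Step 17: shift (. Stack=[( E + ( (] ptr=9 lookahead=num remaining=[num ) / num ) ) $]
Step 18: shift num. Stack=[( E + ( ( num] ptr=10 lookahead=) remaining=[) / num ) ) $]
Step 19: reduce F->num. Stack=[( E + ( ( F] ptr=10 lookahead=) remaining=[) / num ) ) $]
Step 20: reduce T->F. Stack=[( E + ( ( T] ptr=10 lookahead=) remaining=[) / num ) ) $]
Step 21: reduce E->T. Stack=[( E + ( ( E] ptr=10 lookahead=) remaining=[) / num ) ) $]
Step 22: shift ). Stack=[( E + ( ( E )] ptr=11 lookahead=/ remaining=[/ num ) ) $]
Step 23: reduce F->( E ). Stack=[( E + ( F] ptr=11 lookahead=/ remaining=[/ num ) ) $]
Step 24: reduce T->F. Stack=[( E + ( T] ptr=11 lookahead=/ remaining=[/ num ) ) $]
Step 25: shift /. Stack=[( E + ( T /] ptr=12 lookahead=num remaining=[num ) ) $]
Step 26: shift num. Stack=[( E + ( T / num] ptr=13 lookahead=) remaining=[) ) $]
Step 27: reduce F->num. Stack=[( E + ( T / F] ptr=13 lookahead=) remaining=[) ) $]
Step 28: reduce T->T / F. Stack=[( E + ( T] ptr=13 lookahead=) remaining=[) ) $]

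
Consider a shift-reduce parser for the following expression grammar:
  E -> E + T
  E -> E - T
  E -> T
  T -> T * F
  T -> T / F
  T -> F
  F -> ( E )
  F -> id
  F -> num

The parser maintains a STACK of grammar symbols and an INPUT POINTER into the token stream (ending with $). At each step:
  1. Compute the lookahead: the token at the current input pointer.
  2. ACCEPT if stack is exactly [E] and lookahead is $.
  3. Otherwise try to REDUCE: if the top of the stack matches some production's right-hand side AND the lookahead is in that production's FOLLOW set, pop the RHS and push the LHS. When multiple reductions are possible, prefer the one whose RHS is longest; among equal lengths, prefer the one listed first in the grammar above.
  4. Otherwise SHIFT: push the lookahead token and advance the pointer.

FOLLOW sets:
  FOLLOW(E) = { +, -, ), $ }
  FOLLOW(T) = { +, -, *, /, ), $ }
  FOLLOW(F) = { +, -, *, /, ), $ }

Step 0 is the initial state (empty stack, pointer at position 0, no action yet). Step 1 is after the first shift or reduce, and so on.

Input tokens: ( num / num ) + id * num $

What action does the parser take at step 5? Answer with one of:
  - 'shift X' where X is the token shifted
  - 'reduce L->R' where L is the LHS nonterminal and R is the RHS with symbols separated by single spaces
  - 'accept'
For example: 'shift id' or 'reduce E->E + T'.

Answer: shift /

Derivation:
Step 1: shift (. Stack=[(] ptr=1 lookahead=num remaining=[num / num ) + id * num $]
Step 2: shift num. Stack=[( num] ptr=2 lookahead=/ remaining=[/ num ) + id * num $]
Step 3: reduce F->num. Stack=[( F] ptr=2 lookahead=/ remaining=[/ num ) + id * num $]
Step 4: reduce T->F. Stack=[( T] ptr=2 lookahead=/ remaining=[/ num ) + id * num $]
Step 5: shift /. Stack=[( T /] ptr=3 lookahead=num remaining=[num ) + id * num $]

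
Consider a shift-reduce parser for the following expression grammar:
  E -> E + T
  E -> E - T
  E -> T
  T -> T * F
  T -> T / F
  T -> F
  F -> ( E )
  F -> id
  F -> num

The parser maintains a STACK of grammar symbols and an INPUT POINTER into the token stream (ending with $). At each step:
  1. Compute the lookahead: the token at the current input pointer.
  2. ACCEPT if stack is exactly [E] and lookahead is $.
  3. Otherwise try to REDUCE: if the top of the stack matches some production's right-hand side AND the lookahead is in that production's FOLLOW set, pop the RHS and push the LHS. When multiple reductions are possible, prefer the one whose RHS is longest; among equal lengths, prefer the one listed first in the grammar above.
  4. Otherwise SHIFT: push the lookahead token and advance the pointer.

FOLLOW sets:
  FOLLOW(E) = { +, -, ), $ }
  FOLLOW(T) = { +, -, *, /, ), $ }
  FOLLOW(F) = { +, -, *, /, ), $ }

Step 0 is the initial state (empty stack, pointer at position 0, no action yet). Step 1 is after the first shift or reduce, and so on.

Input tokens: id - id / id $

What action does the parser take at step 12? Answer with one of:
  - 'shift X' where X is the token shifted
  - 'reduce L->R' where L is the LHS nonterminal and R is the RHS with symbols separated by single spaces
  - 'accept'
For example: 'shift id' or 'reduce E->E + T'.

Answer: reduce T->T / F

Derivation:
Step 1: shift id. Stack=[id] ptr=1 lookahead=- remaining=[- id / id $]
Step 2: reduce F->id. Stack=[F] ptr=1 lookahead=- remaining=[- id / id $]
Step 3: reduce T->F. Stack=[T] ptr=1 lookahead=- remaining=[- id / id $]
Step 4: reduce E->T. Stack=[E] ptr=1 lookahead=- remaining=[- id / id $]
Step 5: shift -. Stack=[E -] ptr=2 lookahead=id remaining=[id / id $]
Step 6: shift id. Stack=[E - id] ptr=3 lookahead=/ remaining=[/ id $]
Step 7: reduce F->id. Stack=[E - F] ptr=3 lookahead=/ remaining=[/ id $]
Step 8: reduce T->F. Stack=[E - T] ptr=3 lookahead=/ remaining=[/ id $]
Step 9: shift /. Stack=[E - T /] ptr=4 lookahead=id remaining=[id $]
Step 10: shift id. Stack=[E - T / id] ptr=5 lookahead=$ remaining=[$]
Step 11: reduce F->id. Stack=[E - T / F] ptr=5 lookahead=$ remaining=[$]
Step 12: reduce T->T / F. Stack=[E - T] ptr=5 lookahead=$ remaining=[$]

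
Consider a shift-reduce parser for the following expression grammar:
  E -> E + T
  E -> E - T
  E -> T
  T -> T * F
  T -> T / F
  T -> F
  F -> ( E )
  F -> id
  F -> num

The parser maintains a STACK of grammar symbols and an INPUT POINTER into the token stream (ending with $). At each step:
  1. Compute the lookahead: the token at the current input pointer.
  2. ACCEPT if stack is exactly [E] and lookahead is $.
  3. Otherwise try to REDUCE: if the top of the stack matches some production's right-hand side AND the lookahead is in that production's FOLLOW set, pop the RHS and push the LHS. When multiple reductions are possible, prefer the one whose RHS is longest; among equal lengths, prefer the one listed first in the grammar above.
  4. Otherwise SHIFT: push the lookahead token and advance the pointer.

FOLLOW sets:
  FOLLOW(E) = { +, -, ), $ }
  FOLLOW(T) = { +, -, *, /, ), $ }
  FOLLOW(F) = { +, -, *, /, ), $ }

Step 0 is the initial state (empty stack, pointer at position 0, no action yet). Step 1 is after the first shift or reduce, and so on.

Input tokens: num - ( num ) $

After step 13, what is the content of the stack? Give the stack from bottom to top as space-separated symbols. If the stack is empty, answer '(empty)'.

Step 1: shift num. Stack=[num] ptr=1 lookahead=- remaining=[- ( num ) $]
Step 2: reduce F->num. Stack=[F] ptr=1 lookahead=- remaining=[- ( num ) $]
Step 3: reduce T->F. Stack=[T] ptr=1 lookahead=- remaining=[- ( num ) $]
Step 4: reduce E->T. Stack=[E] ptr=1 lookahead=- remaining=[- ( num ) $]
Step 5: shift -. Stack=[E -] ptr=2 lookahead=( remaining=[( num ) $]
Step 6: shift (. Stack=[E - (] ptr=3 lookahead=num remaining=[num ) $]
Step 7: shift num. Stack=[E - ( num] ptr=4 lookahead=) remaining=[) $]
Step 8: reduce F->num. Stack=[E - ( F] ptr=4 lookahead=) remaining=[) $]
Step 9: reduce T->F. Stack=[E - ( T] ptr=4 lookahead=) remaining=[) $]
Step 10: reduce E->T. Stack=[E - ( E] ptr=4 lookahead=) remaining=[) $]
Step 11: shift ). Stack=[E - ( E )] ptr=5 lookahead=$ remaining=[$]
Step 12: reduce F->( E ). Stack=[E - F] ptr=5 lookahead=$ remaining=[$]
Step 13: reduce T->F. Stack=[E - T] ptr=5 lookahead=$ remaining=[$]

Answer: E - T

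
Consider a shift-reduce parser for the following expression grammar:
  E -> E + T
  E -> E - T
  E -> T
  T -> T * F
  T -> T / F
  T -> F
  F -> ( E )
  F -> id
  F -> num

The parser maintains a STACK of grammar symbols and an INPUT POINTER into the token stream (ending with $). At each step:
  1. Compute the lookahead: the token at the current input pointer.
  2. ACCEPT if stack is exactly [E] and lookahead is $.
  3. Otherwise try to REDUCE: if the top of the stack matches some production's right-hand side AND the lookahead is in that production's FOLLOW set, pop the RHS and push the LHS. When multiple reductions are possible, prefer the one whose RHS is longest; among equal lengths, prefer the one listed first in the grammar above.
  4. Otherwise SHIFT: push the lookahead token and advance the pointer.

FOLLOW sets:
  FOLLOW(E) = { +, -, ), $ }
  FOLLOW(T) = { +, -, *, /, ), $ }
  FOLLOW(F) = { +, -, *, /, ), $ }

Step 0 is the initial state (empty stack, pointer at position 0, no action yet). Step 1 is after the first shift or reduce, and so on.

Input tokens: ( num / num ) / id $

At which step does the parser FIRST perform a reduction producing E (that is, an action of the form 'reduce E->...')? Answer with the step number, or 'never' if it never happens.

Step 1: shift (. Stack=[(] ptr=1 lookahead=num remaining=[num / num ) / id $]
Step 2: shift num. Stack=[( num] ptr=2 lookahead=/ remaining=[/ num ) / id $]
Step 3: reduce F->num. Stack=[( F] ptr=2 lookahead=/ remaining=[/ num ) / id $]
Step 4: reduce T->F. Stack=[( T] ptr=2 lookahead=/ remaining=[/ num ) / id $]
Step 5: shift /. Stack=[( T /] ptr=3 lookahead=num remaining=[num ) / id $]
Step 6: shift num. Stack=[( T / num] ptr=4 lookahead=) remaining=[) / id $]
Step 7: reduce F->num. Stack=[( T / F] ptr=4 lookahead=) remaining=[) / id $]
Step 8: reduce T->T / F. Stack=[( T] ptr=4 lookahead=) remaining=[) / id $]
Step 9: reduce E->T. Stack=[( E] ptr=4 lookahead=) remaining=[) / id $]

Answer: 9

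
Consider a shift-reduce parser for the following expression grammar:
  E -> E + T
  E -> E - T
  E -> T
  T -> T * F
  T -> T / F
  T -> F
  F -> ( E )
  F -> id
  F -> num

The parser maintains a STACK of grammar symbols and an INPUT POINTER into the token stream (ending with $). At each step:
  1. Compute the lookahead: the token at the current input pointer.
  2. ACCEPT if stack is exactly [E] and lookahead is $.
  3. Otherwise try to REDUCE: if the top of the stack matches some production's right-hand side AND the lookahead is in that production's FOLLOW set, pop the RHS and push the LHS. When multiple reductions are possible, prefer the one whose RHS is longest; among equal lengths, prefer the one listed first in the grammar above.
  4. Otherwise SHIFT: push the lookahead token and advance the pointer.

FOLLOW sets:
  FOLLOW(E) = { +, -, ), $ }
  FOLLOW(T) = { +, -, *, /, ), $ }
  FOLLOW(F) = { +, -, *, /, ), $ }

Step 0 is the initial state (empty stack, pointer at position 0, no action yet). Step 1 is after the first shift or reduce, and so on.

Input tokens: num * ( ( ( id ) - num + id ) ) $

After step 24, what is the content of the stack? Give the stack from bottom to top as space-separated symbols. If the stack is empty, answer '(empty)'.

Step 1: shift num. Stack=[num] ptr=1 lookahead=* remaining=[* ( ( ( id ) - num + id ) ) $]
Step 2: reduce F->num. Stack=[F] ptr=1 lookahead=* remaining=[* ( ( ( id ) - num + id ) ) $]
Step 3: reduce T->F. Stack=[T] ptr=1 lookahead=* remaining=[* ( ( ( id ) - num + id ) ) $]
Step 4: shift *. Stack=[T *] ptr=2 lookahead=( remaining=[( ( ( id ) - num + id ) ) $]
Step 5: shift (. Stack=[T * (] ptr=3 lookahead=( remaining=[( ( id ) - num + id ) ) $]
Step 6: shift (. Stack=[T * ( (] ptr=4 lookahead=( remaining=[( id ) - num + id ) ) $]
Step 7: shift (. Stack=[T * ( ( (] ptr=5 lookahead=id remaining=[id ) - num + id ) ) $]
Step 8: shift id. Stack=[T * ( ( ( id] ptr=6 lookahead=) remaining=[) - num + id ) ) $]
Step 9: reduce F->id. Stack=[T * ( ( ( F] ptr=6 lookahead=) remaining=[) - num + id ) ) $]
Step 10: reduce T->F. Stack=[T * ( ( ( T] ptr=6 lookahead=) remaining=[) - num + id ) ) $]
Step 11: reduce E->T. Stack=[T * ( ( ( E] ptr=6 lookahead=) remaining=[) - num + id ) ) $]
Step 12: shift ). Stack=[T * ( ( ( E )] ptr=7 lookahead=- remaining=[- num + id ) ) $]
Step 13: reduce F->( E ). Stack=[T * ( ( F] ptr=7 lookahead=- remaining=[- num + id ) ) $]
Step 14: reduce T->F. Stack=[T * ( ( T] ptr=7 lookahead=- remaining=[- num + id ) ) $]
Step 15: reduce E->T. Stack=[T * ( ( E] ptr=7 lookahead=- remaining=[- num + id ) ) $]
Step 16: shift -. Stack=[T * ( ( E -] ptr=8 lookahead=num remaining=[num + id ) ) $]
Step 17: shift num. Stack=[T * ( ( E - num] ptr=9 lookahead=+ remaining=[+ id ) ) $]
Step 18: reduce F->num. Stack=[T * ( ( E - F] ptr=9 lookahead=+ remaining=[+ id ) ) $]
Step 19: reduce T->F. Stack=[T * ( ( E - T] ptr=9 lookahead=+ remaining=[+ id ) ) $]
Step 20: reduce E->E - T. Stack=[T * ( ( E] ptr=9 lookahead=+ remaining=[+ id ) ) $]
Step 21: shift +. Stack=[T * ( ( E +] ptr=10 lookahead=id remaining=[id ) ) $]
Step 22: shift id. Stack=[T * ( ( E + id] ptr=11 lookahead=) remaining=[) ) $]
Step 23: reduce F->id. Stack=[T * ( ( E + F] ptr=11 lookahead=) remaining=[) ) $]
Step 24: reduce T->F. Stack=[T * ( ( E + T] ptr=11 lookahead=) remaining=[) ) $]

Answer: T * ( ( E + T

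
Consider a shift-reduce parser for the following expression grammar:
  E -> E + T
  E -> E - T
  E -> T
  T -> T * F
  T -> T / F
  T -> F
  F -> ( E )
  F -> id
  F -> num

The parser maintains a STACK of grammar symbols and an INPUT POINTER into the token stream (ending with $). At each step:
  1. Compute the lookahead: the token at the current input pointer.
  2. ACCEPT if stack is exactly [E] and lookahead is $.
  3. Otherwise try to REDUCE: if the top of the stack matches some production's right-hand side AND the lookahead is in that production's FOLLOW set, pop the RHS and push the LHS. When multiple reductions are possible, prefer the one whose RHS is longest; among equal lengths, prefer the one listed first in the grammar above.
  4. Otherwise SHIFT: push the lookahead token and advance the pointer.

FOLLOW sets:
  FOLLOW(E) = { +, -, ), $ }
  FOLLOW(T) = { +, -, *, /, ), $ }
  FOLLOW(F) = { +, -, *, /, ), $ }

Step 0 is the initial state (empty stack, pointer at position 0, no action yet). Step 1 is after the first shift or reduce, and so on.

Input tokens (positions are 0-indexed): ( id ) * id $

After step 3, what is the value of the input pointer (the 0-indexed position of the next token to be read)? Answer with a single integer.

Answer: 2

Derivation:
Step 1: shift (. Stack=[(] ptr=1 lookahead=id remaining=[id ) * id $]
Step 2: shift id. Stack=[( id] ptr=2 lookahead=) remaining=[) * id $]
Step 3: reduce F->id. Stack=[( F] ptr=2 lookahead=) remaining=[) * id $]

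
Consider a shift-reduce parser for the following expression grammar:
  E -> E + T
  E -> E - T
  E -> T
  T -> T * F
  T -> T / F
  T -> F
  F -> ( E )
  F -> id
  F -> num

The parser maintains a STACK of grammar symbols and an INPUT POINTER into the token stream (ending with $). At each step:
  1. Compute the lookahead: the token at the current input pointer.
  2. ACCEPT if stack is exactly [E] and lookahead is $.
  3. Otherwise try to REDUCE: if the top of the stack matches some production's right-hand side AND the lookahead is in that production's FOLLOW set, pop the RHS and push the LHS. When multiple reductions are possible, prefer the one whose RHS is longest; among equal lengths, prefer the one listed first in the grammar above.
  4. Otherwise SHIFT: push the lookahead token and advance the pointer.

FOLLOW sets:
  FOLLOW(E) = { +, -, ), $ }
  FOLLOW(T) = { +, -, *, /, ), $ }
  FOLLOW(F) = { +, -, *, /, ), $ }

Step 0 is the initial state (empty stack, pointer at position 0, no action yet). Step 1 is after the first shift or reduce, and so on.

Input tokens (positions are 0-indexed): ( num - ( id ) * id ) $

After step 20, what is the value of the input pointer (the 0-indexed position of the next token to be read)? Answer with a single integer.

Step 1: shift (. Stack=[(] ptr=1 lookahead=num remaining=[num - ( id ) * id ) $]
Step 2: shift num. Stack=[( num] ptr=2 lookahead=- remaining=[- ( id ) * id ) $]
Step 3: reduce F->num. Stack=[( F] ptr=2 lookahead=- remaining=[- ( id ) * id ) $]
Step 4: reduce T->F. Stack=[( T] ptr=2 lookahead=- remaining=[- ( id ) * id ) $]
Step 5: reduce E->T. Stack=[( E] ptr=2 lookahead=- remaining=[- ( id ) * id ) $]
Step 6: shift -. Stack=[( E -] ptr=3 lookahead=( remaining=[( id ) * id ) $]
Step 7: shift (. Stack=[( E - (] ptr=4 lookahead=id remaining=[id ) * id ) $]
Step 8: shift id. Stack=[( E - ( id] ptr=5 lookahead=) remaining=[) * id ) $]
Step 9: reduce F->id. Stack=[( E - ( F] ptr=5 lookahead=) remaining=[) * id ) $]
Step 10: reduce T->F. Stack=[( E - ( T] ptr=5 lookahead=) remaining=[) * id ) $]
Step 11: reduce E->T. Stack=[( E - ( E] ptr=5 lookahead=) remaining=[) * id ) $]
Step 12: shift ). Stack=[( E - ( E )] ptr=6 lookahead=* remaining=[* id ) $]
Step 13: reduce F->( E ). Stack=[( E - F] ptr=6 lookahead=* remaining=[* id ) $]
Step 14: reduce T->F. Stack=[( E - T] ptr=6 lookahead=* remaining=[* id ) $]
Step 15: shift *. Stack=[( E - T *] ptr=7 lookahead=id remaining=[id ) $]
Step 16: shift id. Stack=[( E - T * id] ptr=8 lookahead=) remaining=[) $]
Step 17: reduce F->id. Stack=[( E - T * F] ptr=8 lookahead=) remaining=[) $]
Step 18: reduce T->T * F. Stack=[( E - T] ptr=8 lookahead=) remaining=[) $]
Step 19: reduce E->E - T. Stack=[( E] ptr=8 lookahead=) remaining=[) $]
Step 20: shift ). Stack=[( E )] ptr=9 lookahead=$ remaining=[$]

Answer: 9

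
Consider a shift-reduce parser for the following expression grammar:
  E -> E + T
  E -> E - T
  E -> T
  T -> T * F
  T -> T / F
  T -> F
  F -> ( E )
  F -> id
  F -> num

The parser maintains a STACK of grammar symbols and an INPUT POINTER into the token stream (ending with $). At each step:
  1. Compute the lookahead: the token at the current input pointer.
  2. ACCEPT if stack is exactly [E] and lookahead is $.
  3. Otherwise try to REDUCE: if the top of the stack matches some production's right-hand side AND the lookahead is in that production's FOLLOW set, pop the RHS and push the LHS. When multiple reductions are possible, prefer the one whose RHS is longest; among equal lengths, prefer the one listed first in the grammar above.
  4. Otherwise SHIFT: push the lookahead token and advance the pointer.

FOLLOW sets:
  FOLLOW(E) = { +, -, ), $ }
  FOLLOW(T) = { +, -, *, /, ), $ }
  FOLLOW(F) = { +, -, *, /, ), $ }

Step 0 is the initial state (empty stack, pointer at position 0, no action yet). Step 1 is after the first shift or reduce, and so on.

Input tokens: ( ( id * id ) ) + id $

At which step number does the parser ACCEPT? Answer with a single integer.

Step 1: shift (. Stack=[(] ptr=1 lookahead=( remaining=[( id * id ) ) + id $]
Step 2: shift (. Stack=[( (] ptr=2 lookahead=id remaining=[id * id ) ) + id $]
Step 3: shift id. Stack=[( ( id] ptr=3 lookahead=* remaining=[* id ) ) + id $]
Step 4: reduce F->id. Stack=[( ( F] ptr=3 lookahead=* remaining=[* id ) ) + id $]
Step 5: reduce T->F. Stack=[( ( T] ptr=3 lookahead=* remaining=[* id ) ) + id $]
Step 6: shift *. Stack=[( ( T *] ptr=4 lookahead=id remaining=[id ) ) + id $]
Step 7: shift id. Stack=[( ( T * id] ptr=5 lookahead=) remaining=[) ) + id $]
Step 8: reduce F->id. Stack=[( ( T * F] ptr=5 lookahead=) remaining=[) ) + id $]
Step 9: reduce T->T * F. Stack=[( ( T] ptr=5 lookahead=) remaining=[) ) + id $]
Step 10: reduce E->T. Stack=[( ( E] ptr=5 lookahead=) remaining=[) ) + id $]
Step 11: shift ). Stack=[( ( E )] ptr=6 lookahead=) remaining=[) + id $]
Step 12: reduce F->( E ). Stack=[( F] ptr=6 lookahead=) remaining=[) + id $]
Step 13: reduce T->F. Stack=[( T] ptr=6 lookahead=) remaining=[) + id $]
Step 14: reduce E->T. Stack=[( E] ptr=6 lookahead=) remaining=[) + id $]
Step 15: shift ). Stack=[( E )] ptr=7 lookahead=+ remaining=[+ id $]
Step 16: reduce F->( E ). Stack=[F] ptr=7 lookahead=+ remaining=[+ id $]
Step 17: reduce T->F. Stack=[T] ptr=7 lookahead=+ remaining=[+ id $]
Step 18: reduce E->T. Stack=[E] ptr=7 lookahead=+ remaining=[+ id $]
Step 19: shift +. Stack=[E +] ptr=8 lookahead=id remaining=[id $]
Step 20: shift id. Stack=[E + id] ptr=9 lookahead=$ remaining=[$]
Step 21: reduce F->id. Stack=[E + F] ptr=9 lookahead=$ remaining=[$]
Step 22: reduce T->F. Stack=[E + T] ptr=9 lookahead=$ remaining=[$]
Step 23: reduce E->E + T. Stack=[E] ptr=9 lookahead=$ remaining=[$]
Step 24: accept. Stack=[E] ptr=9 lookahead=$ remaining=[$]

Answer: 24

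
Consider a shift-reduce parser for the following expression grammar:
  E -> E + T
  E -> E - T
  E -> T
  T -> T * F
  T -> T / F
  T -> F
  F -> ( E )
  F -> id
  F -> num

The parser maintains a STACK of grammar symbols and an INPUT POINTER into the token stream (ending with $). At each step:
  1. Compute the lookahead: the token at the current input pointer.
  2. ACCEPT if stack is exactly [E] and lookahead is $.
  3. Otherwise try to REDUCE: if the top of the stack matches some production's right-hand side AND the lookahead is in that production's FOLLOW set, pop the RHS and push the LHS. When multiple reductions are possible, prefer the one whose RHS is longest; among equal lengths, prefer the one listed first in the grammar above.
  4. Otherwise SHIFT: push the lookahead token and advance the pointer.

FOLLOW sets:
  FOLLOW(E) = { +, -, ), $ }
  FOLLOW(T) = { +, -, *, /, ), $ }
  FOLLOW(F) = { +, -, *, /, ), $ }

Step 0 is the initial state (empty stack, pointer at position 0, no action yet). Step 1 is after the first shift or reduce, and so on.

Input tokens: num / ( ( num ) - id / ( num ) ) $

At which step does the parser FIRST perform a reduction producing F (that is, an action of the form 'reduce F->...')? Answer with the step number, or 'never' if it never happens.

Step 1: shift num. Stack=[num] ptr=1 lookahead=/ remaining=[/ ( ( num ) - id / ( num ) ) $]
Step 2: reduce F->num. Stack=[F] ptr=1 lookahead=/ remaining=[/ ( ( num ) - id / ( num ) ) $]

Answer: 2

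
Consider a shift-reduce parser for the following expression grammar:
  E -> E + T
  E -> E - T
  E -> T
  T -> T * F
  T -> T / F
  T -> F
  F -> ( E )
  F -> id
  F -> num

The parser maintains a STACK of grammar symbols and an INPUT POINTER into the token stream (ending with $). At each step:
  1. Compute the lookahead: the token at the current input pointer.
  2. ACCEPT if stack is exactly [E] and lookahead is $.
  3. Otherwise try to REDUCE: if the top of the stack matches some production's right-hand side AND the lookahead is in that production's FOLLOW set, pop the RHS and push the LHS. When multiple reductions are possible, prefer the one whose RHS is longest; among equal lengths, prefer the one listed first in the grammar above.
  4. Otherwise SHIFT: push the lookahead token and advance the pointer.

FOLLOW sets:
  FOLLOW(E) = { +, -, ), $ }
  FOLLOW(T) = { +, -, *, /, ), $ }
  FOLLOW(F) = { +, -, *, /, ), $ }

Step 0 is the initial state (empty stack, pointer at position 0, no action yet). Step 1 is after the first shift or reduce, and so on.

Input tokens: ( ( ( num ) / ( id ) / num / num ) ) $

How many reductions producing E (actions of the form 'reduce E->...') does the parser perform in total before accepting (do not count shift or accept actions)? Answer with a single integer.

Step 1: shift (. Stack=[(] ptr=1 lookahead=( remaining=[( ( num ) / ( id ) / num / num ) ) $]
Step 2: shift (. Stack=[( (] ptr=2 lookahead=( remaining=[( num ) / ( id ) / num / num ) ) $]
Step 3: shift (. Stack=[( ( (] ptr=3 lookahead=num remaining=[num ) / ( id ) / num / num ) ) $]
Step 4: shift num. Stack=[( ( ( num] ptr=4 lookahead=) remaining=[) / ( id ) / num / num ) ) $]
Step 5: reduce F->num. Stack=[( ( ( F] ptr=4 lookahead=) remaining=[) / ( id ) / num / num ) ) $]
Step 6: reduce T->F. Stack=[( ( ( T] ptr=4 lookahead=) remaining=[) / ( id ) / num / num ) ) $]
Step 7: reduce E->T. Stack=[( ( ( E] ptr=4 lookahead=) remaining=[) / ( id ) / num / num ) ) $]
Step 8: shift ). Stack=[( ( ( E )] ptr=5 lookahead=/ remaining=[/ ( id ) / num / num ) ) $]
Step 9: reduce F->( E ). Stack=[( ( F] ptr=5 lookahead=/ remaining=[/ ( id ) / num / num ) ) $]
Step 10: reduce T->F. Stack=[( ( T] ptr=5 lookahead=/ remaining=[/ ( id ) / num / num ) ) $]
Step 11: shift /. Stack=[( ( T /] ptr=6 lookahead=( remaining=[( id ) / num / num ) ) $]
Step 12: shift (. Stack=[( ( T / (] ptr=7 lookahead=id remaining=[id ) / num / num ) ) $]
Step 13: shift id. Stack=[( ( T / ( id] ptr=8 lookahead=) remaining=[) / num / num ) ) $]
Step 14: reduce F->id. Stack=[( ( T / ( F] ptr=8 lookahead=) remaining=[) / num / num ) ) $]
Step 15: reduce T->F. Stack=[( ( T / ( T] ptr=8 lookahead=) remaining=[) / num / num ) ) $]
Step 16: reduce E->T. Stack=[( ( T / ( E] ptr=8 lookahead=) remaining=[) / num / num ) ) $]
Step 17: shift ). Stack=[( ( T / ( E )] ptr=9 lookahead=/ remaining=[/ num / num ) ) $]
Step 18: reduce F->( E ). Stack=[( ( T / F] ptr=9 lookahead=/ remaining=[/ num / num ) ) $]
Step 19: reduce T->T / F. Stack=[( ( T] ptr=9 lookahead=/ remaining=[/ num / num ) ) $]
Step 20: shift /. Stack=[( ( T /] ptr=10 lookahead=num remaining=[num / num ) ) $]
Step 21: shift num. Stack=[( ( T / num] ptr=11 lookahead=/ remaining=[/ num ) ) $]
Step 22: reduce F->num. Stack=[( ( T / F] ptr=11 lookahead=/ remaining=[/ num ) ) $]
Step 23: reduce T->T / F. Stack=[( ( T] ptr=11 lookahead=/ remaining=[/ num ) ) $]
Step 24: shift /. Stack=[( ( T /] ptr=12 lookahead=num remaining=[num ) ) $]
Step 25: shift num. Stack=[( ( T / num] ptr=13 lookahead=) remaining=[) ) $]
Step 26: reduce F->num. Stack=[( ( T / F] ptr=13 lookahead=) remaining=[) ) $]
Step 27: reduce T->T / F. Stack=[( ( T] ptr=13 lookahead=) remaining=[) ) $]
Step 28: reduce E->T. Stack=[( ( E] ptr=13 lookahead=) remaining=[) ) $]
Step 29: shift ). Stack=[( ( E )] ptr=14 lookahead=) remaining=[) $]
Step 30: reduce F->( E ). Stack=[( F] ptr=14 lookahead=) remaining=[) $]
Step 31: reduce T->F. Stack=[( T] ptr=14 lookahead=) remaining=[) $]
Step 32: reduce E->T. Stack=[( E] ptr=14 lookahead=) remaining=[) $]
Step 33: shift ). Stack=[( E )] ptr=15 lookahead=$ remaining=[$]
Step 34: reduce F->( E ). Stack=[F] ptr=15 lookahead=$ remaining=[$]
Step 35: reduce T->F. Stack=[T] ptr=15 lookahead=$ remaining=[$]
Step 36: reduce E->T. Stack=[E] ptr=15 lookahead=$ remaining=[$]
Step 37: accept. Stack=[E] ptr=15 lookahead=$ remaining=[$]

Answer: 5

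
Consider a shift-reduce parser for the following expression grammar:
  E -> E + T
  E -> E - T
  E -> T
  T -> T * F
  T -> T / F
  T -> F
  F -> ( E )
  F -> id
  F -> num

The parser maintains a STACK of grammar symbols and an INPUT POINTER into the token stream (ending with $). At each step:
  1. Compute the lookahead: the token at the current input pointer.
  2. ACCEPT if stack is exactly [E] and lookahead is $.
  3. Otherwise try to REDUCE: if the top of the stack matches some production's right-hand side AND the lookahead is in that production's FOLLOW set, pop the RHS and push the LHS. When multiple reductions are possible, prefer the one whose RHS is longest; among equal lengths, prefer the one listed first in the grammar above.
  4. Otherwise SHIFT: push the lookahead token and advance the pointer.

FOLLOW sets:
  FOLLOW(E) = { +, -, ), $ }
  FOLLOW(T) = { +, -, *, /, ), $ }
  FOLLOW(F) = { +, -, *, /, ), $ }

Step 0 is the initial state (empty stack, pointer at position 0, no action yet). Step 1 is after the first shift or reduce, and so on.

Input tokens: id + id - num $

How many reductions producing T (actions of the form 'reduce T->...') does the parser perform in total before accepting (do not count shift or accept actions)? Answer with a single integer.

Step 1: shift id. Stack=[id] ptr=1 lookahead=+ remaining=[+ id - num $]
Step 2: reduce F->id. Stack=[F] ptr=1 lookahead=+ remaining=[+ id - num $]
Step 3: reduce T->F. Stack=[T] ptr=1 lookahead=+ remaining=[+ id - num $]
Step 4: reduce E->T. Stack=[E] ptr=1 lookahead=+ remaining=[+ id - num $]
Step 5: shift +. Stack=[E +] ptr=2 lookahead=id remaining=[id - num $]
Step 6: shift id. Stack=[E + id] ptr=3 lookahead=- remaining=[- num $]
Step 7: reduce F->id. Stack=[E + F] ptr=3 lookahead=- remaining=[- num $]
Step 8: reduce T->F. Stack=[E + T] ptr=3 lookahead=- remaining=[- num $]
Step 9: reduce E->E + T. Stack=[E] ptr=3 lookahead=- remaining=[- num $]
Step 10: shift -. Stack=[E -] ptr=4 lookahead=num remaining=[num $]
Step 11: shift num. Stack=[E - num] ptr=5 lookahead=$ remaining=[$]
Step 12: reduce F->num. Stack=[E - F] ptr=5 lookahead=$ remaining=[$]
Step 13: reduce T->F. Stack=[E - T] ptr=5 lookahead=$ remaining=[$]
Step 14: reduce E->E - T. Stack=[E] ptr=5 lookahead=$ remaining=[$]
Step 15: accept. Stack=[E] ptr=5 lookahead=$ remaining=[$]

Answer: 3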